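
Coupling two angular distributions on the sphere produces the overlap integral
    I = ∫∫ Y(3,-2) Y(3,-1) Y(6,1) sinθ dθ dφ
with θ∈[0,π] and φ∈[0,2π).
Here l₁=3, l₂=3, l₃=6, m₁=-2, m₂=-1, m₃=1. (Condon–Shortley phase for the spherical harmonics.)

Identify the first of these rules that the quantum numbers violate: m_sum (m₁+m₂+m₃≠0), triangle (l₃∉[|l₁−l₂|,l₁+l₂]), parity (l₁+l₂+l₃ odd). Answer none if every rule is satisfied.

m_sum

Σmᵢ = -2  ✗
l₃∈[|l₁−l₂|,l₁+l₂]=[0,6], have l₃=6
Σlᵢ = 12 ⇒ even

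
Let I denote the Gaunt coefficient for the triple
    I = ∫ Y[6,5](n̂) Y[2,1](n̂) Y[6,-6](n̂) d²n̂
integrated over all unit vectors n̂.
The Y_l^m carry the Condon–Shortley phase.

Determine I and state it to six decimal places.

0.178412

Rules hold: Σm=0, L=14 even, 4≤6≤8.
N = 13·5·13 = 845
Δ = 2!·10!·2!/15! = 1/90090
Racah Σ t=0..2: t=0:+1/69120 t=1:−1/14400 t=2:+1/69120 = -7/172800
⇒ 3j(6 2 6; 0 0 0)² = 14/715, sgn -1
Racah Σ t=1..1: t=1:−1/7257600 = -1/7257600
⇒ 3j(6 2 6; 5 1 -6)² = 11/455, sgn -1
4πI² = N·(3j₀)²·(3jₘ)² = 2/5
I = +1·√(0.4/4π) = 0.17841241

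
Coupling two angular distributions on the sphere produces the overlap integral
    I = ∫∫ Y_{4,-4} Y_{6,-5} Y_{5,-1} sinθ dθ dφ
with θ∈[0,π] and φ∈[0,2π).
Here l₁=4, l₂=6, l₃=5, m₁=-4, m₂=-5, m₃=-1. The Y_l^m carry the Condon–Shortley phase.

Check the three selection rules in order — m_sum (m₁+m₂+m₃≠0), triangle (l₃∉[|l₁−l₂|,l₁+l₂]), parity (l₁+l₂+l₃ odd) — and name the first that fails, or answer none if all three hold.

m₁+m₂+m₃ = -4 − 5 − 1 = -10  ✗
triangle: |4−6|=2 ≤ l₃=5 ≤ 4+6=10
parity: l₁+l₂+l₃ = 15 is odd

m_sum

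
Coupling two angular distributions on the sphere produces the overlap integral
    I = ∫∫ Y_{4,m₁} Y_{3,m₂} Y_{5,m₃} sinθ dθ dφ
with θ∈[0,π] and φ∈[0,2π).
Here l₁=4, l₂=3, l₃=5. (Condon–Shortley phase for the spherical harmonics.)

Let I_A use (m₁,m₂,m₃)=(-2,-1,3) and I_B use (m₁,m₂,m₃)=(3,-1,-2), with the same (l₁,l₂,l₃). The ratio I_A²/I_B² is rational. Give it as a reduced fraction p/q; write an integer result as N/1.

l's match ⇒ only the (l;m) 3-j factors differ between A and B.
A: triangle coeff Δ(4,3,5) = 1/180180; Σ_t [0,2]: t=0:+1/5760 t=1:−1/720 t=2:+1/2304 = -1/1280; (3j)²=27/1430 [(4 3 5; -2 -1 3)], sign=-1
B: triangle coeff Δ(4,3,5) = 1/180180; Σ_t [0,1]: t=0:+1/960 t=1:−1/4320 = 7/8640; (3j)²=343/12870 [(4 3 5; 3 -1 -2)], sign=-1
I_A²/I_B² = (27/1430)/(343/12870) = 243/343

243/343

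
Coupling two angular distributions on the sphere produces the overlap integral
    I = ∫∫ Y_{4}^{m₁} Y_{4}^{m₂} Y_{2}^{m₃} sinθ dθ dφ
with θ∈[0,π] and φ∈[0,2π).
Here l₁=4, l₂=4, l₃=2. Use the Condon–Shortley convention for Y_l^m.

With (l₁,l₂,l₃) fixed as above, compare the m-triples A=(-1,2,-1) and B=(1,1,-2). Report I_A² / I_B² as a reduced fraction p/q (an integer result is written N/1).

81/200

Same 4,4,2: normalisation and zero-m 3j drop out of the ratio.
A: Δ: 6! 2! 2! / 11! → 1/13860; sum: t=4:+1/96 t=5:−1/240 = 1/160; 3j²(4 4 2; -1 2 -1) = Δ·Π!·Σ² = 27/1540  (sign -1)
B: Δ: 6! 2! 2! / 11! → 1/13860; sum: t=3:−1/144 = -1/144; 3j²(4 4 2; 1 1 -2) = Δ·Π!·Σ² = 10/231  (sign -1)
I_A²/I_B² = (27/1540)/(10/231) = 81/200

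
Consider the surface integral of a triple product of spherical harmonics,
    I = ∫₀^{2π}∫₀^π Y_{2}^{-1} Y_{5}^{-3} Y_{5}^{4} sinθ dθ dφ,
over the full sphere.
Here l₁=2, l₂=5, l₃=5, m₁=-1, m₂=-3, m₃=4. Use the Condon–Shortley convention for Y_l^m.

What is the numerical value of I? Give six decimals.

m-sum 0 ✓  L=12 even ✓  3≤5≤7 ✓
Π(2lᵢ+1) = 5×11×11 = 605
triangle coeff Δ(2,5,5) = 1/38610
Σ_t [0,2]: t=0:+1/2880 t=1:−1/576 t=2:+1/2880 = -1/960
(3j)²=10/429 [(2 5 5; 0 0 0)], sign=+1
Σ_t [1,2]: t=1:−1/10080 t=2:+1/80640 = -1/11520
(3j)²=49/1430 [(2 5 5; -1 -3 4)], sign=+1
⇒ 4πI² = 245/507
I = (+1)√(245/507/(4π)) = 0.19609844

0.196098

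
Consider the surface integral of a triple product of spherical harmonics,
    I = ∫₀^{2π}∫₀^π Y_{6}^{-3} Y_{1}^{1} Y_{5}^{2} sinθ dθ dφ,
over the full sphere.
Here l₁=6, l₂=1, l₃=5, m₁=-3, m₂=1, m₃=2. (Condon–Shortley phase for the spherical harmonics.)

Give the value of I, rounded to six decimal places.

-0.245154

Checks pass: Σm=0; 12 even; l₃=5∈[5,7].
(2·6+1)(2·1+1)(2·5+1) = 429
Δ: 2! 10! 0! / 13! → 1/858
sum: t=1:−1/14400 = -1/14400
3j²(6 1 5; 0 0 0) = Δ·Π!·Σ² = 6/143  (sign +1)
sum: t=2:+1/60480 = 1/60480
3j²(6 1 5; -3 1 2) = Δ·Π!·Σ² = 6/143  (sign -1)
combine: 4πI² = 429·6/143·6/143 = 108/143
take √, sign -1: I = -0.24515397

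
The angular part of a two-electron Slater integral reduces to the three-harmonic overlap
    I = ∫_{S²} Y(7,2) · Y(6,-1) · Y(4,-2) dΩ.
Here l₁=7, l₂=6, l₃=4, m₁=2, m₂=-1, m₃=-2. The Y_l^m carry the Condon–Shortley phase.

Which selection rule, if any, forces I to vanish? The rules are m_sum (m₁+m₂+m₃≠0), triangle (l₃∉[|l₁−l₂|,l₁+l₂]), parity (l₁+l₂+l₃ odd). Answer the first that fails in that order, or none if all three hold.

Σmᵢ = -1  ✗
l₃∈[|l₁−l₂|,l₁+l₂]=[1,13], have l₃=4
Σlᵢ = 17 ⇒ odd

m_sum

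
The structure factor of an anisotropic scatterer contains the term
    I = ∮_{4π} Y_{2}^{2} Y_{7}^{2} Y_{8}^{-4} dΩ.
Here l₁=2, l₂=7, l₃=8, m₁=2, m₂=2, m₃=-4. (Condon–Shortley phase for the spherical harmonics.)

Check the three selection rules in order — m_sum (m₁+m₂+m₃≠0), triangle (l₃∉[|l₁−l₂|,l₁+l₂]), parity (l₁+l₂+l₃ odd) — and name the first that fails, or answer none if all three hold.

Σmᵢ = 0  ✓
l₃∈[|l₁−l₂|,l₁+l₂]=[5,9], have l₃=8  ✓
Σlᵢ = 17 ⇒ odd  ✗

parity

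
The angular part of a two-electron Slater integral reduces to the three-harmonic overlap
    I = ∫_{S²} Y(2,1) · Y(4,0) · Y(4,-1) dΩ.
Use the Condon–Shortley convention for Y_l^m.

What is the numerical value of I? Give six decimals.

m-sum 0 ✓  L=10 even ✓  2≤4≤6 ✓
Π(2lᵢ+1) = 5×9×9 = 405
triangle coeff Δ(2,4,4) = 1/13860
Σ_t [0,2]: t=0:+1/192 t=1:−1/36 t=2:+1/192 = -5/288
(3j)²=20/693 [(2 4 4; 0 0 0)], sign=-1
Σ_t [0,1]: t=0:+1/96 t=1:−1/72 = -1/288
(3j)²=1/462 [(2 4 4; 1 0 -1)], sign=+1
⇒ 4πI² = 150/5929
I = (-1)√(150/5929/(4π)) = -0.04486937

-0.044869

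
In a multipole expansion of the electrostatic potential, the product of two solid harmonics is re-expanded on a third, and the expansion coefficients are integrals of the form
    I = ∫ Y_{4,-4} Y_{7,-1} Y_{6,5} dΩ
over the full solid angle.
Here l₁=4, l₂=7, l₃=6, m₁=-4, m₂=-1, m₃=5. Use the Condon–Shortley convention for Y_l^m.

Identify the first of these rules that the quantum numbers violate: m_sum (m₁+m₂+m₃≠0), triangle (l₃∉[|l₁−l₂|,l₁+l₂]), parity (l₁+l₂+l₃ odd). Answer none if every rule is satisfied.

azimuthal sum: -4 − 1 + 5 = 0  ✓
3 ≤ 6 ≤ 11 (triangle on l)  ✓
L = 4 + 7 + 6 = 17 (odd)  ✗

parity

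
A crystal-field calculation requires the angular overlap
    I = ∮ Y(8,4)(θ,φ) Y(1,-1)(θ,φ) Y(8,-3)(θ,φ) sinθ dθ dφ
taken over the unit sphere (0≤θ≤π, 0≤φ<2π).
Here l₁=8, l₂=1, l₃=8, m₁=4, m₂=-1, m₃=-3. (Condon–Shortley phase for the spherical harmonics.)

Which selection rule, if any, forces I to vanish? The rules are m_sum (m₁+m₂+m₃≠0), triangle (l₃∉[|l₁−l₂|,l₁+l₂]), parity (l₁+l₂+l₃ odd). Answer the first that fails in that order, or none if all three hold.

azimuthal sum: 4 − 1 − 3 = 0  ✓
7 ≤ 8 ≤ 9 (triangle on l)  ✓
L = 8 + 1 + 8 = 17 (odd)  ✗

parity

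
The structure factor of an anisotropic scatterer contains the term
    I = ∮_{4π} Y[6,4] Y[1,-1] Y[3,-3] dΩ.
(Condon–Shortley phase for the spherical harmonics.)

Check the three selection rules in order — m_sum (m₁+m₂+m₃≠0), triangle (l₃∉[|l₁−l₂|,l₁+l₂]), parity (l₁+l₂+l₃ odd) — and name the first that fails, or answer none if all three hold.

m₁+m₂+m₃ = 4 − 1 − 3 = 0  ✓
triangle: |6−1|=5 ≤ l₃=3 ≤ 6+1=7  ✗
parity: l₁+l₂+l₃ = 10 is even

triangle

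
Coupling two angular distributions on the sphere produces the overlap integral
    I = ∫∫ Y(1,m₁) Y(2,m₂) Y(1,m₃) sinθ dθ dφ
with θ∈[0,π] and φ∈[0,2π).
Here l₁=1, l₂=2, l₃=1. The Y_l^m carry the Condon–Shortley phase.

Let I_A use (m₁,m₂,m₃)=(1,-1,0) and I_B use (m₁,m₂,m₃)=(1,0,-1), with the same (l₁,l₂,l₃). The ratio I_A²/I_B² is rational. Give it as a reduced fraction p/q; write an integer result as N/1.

3/1

l's match ⇒ only the (l;m) 3-j factors differ between A and B.
A: triangle coeff Δ(1,2,1) = 1/30; Σ_t [0,0]: t=0:+1/2 = 1/2; (3j)²=1/10 [(1 2 1; 1 -1 0)], sign=-1
B: triangle coeff Δ(1,2,1) = 1/30; Σ_t [0,0]: t=0:+1/4 = 1/4; (3j)²=1/30 [(1 2 1; 1 0 -1)], sign=+1
I_A²/I_B² = (1/10)/(1/30) = 3/1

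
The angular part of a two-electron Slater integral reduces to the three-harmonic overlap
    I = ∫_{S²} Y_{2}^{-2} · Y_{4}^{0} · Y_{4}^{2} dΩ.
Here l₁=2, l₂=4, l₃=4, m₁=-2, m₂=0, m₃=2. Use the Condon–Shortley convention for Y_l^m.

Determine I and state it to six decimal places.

-0.190365

Rules hold: Σm=0, L=10 even, 2≤4≤6.
N = 5·9·9 = 405
Δ = 2!·2!·6!/11! = 1/13860
Racah Σ t=0..2: t=0:+1/192 t=1:−1/36 t=2:+1/192 = -5/288
⇒ 3j(2 4 4; 0 0 0)² = 20/693, sgn -1
Racah Σ t=2..2: t=2:+1/192 = 1/192
⇒ 3j(2 4 4; -2 0 2)² = 3/77, sgn +1
4πI² = N·(3j₀)²·(3jₘ)² = 2700/5929
I = -1·√(0.455389/4π) = -0.19036462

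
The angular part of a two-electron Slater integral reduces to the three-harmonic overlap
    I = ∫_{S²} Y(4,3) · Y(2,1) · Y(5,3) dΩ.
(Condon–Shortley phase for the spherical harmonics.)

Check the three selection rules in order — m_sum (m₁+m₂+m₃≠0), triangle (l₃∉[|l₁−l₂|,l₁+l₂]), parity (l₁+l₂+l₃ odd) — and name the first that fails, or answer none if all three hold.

m_sum

m₁+m₂+m₃ = 3 + 1 + 3 = 7  ✗
triangle: |4−2|=2 ≤ l₃=5 ≤ 4+2=6
parity: l₁+l₂+l₃ = 11 is odd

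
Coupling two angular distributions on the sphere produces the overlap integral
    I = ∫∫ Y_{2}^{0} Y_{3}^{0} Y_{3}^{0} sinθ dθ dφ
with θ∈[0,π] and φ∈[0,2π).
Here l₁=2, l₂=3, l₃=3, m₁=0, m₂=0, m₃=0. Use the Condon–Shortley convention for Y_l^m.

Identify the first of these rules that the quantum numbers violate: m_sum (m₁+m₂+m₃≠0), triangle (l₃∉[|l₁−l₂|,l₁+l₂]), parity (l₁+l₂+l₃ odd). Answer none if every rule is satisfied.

m₁+m₂+m₃ = 0 + 0 + 0 = 0  ✓
triangle: |2−3|=1 ≤ l₃=3 ≤ 2+3=5  ✓
parity: l₁+l₂+l₃ = 8 is even  ✓

none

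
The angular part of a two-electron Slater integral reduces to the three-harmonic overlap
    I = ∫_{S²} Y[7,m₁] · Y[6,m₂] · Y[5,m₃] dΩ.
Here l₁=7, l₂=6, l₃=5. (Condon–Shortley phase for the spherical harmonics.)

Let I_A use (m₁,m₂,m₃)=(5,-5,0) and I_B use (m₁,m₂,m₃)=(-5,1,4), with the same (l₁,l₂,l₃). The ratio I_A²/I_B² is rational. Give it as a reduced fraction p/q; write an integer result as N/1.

Same 7,6,5: normalisation and zero-m 3j drop out of the ratio.
A: Δ: 8! 6! 4! / 19! → 1/174594420; sum: t=0:+1/11612160 t=1:−1/14515200 = 1/58060800; 3j²(7 6 5; 5 -5 0) = Δ·Π!·Σ² = 55/58786  (sign -1)
B: Δ: 8! 6! 4! / 19! → 1/174594420; sum: t=6:+1/6220800 t=7:−1/14515200 = 1/10886400; 3j²(7 6 5; -5 1 4) = Δ·Π!·Σ² = 128/12597  (sign -1)
I_A²/I_B² = (55/58786)/(128/12597) = 165/1792

165/1792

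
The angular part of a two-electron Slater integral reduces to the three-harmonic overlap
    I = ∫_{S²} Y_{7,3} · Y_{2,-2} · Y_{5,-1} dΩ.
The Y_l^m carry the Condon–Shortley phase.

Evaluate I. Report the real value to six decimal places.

-0.164220

Rules hold: Σm=0, L=14 even, 5≤5≤9.
N = 15·5·11 = 825
Δ = 4!·10!·0!/15! = 1/15015
Racah Σ t=2..2: t=2:+1/57600 = 1/57600
⇒ 3j(7 2 5; 0 0 0)² = 21/715, sgn -1
Racah Σ t=0..0: t=0:+1/414720 = 1/414720
⇒ 3j(7 2 5; 3 -2 -1)² = 2/143, sgn +1
4πI² = N·(3j₀)²·(3jₘ)² = 630/1859
I = -1·√(0.338892/4π) = -0.16421985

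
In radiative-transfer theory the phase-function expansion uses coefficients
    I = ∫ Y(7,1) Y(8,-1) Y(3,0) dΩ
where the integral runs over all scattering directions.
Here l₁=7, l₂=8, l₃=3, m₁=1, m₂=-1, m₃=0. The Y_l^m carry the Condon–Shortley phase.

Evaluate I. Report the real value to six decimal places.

-0.130667

Rules hold: Σm=0, L=18 even, 1≤3≤15.
N = 15·17·7 = 1785
Δ = 12!·2!·4!/19! = 1/5290740
Racah Σ t=5..7: t=5:−1/7257600 t=6:+1/2073600 t=7:−1/7257600 = 1/4838400
⇒ 3j(7 8 3; 0 0 0)² = 252/20995, sgn -1
Racah Σ t=4..6: t=4:+1/11612160 t=5:−1/2419200 t=6:+1/6220800 = -29/174182400
⇒ 3j(7 8 3; 1 -1 0)² = 841/83980, sgn +1
4πI² = N·(3j₀)²·(3jₘ)² = 1112643/5185765
I = -1·√(0.214557/4π) = -0.13066720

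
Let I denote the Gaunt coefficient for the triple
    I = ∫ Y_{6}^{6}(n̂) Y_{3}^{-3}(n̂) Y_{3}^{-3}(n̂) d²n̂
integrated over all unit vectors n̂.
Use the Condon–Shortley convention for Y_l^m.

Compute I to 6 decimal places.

Checks pass: Σm=0; 12 even; l₃=3∈[3,9].
(2·6+1)(2·3+1)(2·3+1) = 637
Δ: 6! 6! 0! / 13! → 1/12012
sum: t=3:−1/1296 = -1/1296
3j²(6 3 3; 0 0 0) = Δ·Π!·Σ² = 100/3003  (sign +1)
sum: t=0:+1/518400 = 1/518400
3j²(6 3 3; 6 -3 -3) = Δ·Π!·Σ² = 1/13  (sign +1)
combine: 4πI² = 637·100/3003·1/13 = 700/429
take √, sign +1: I = 0.36034246

0.360342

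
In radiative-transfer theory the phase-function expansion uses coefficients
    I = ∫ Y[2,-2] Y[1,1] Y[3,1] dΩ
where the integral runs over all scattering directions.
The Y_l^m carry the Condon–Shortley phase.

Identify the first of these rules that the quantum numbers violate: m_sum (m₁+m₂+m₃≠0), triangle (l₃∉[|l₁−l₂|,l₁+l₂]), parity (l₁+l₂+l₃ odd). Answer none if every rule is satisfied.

none

azimuthal sum: -2 + 1 + 1 = 0  ✓
1 ≤ 3 ≤ 3 (triangle on l)  ✓
L = 2 + 1 + 3 = 6 (even)  ✓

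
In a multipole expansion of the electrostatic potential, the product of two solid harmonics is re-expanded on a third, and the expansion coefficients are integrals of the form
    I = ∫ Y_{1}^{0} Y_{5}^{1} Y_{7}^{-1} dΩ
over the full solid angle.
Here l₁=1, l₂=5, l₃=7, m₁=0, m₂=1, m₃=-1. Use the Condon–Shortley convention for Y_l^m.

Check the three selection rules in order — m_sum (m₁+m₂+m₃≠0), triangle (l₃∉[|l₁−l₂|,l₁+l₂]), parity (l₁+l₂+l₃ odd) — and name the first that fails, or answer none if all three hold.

m₁+m₂+m₃ = 0 + 1 − 1 = 0  ✓
triangle: |1−5|=4 ≤ l₃=7 ≤ 1+5=6  ✗
parity: l₁+l₂+l₃ = 13 is odd

triangle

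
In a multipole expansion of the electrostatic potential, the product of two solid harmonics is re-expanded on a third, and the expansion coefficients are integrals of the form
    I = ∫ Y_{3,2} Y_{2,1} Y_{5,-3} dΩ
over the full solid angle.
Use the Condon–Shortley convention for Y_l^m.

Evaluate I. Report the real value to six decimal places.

m-sum 0 ✓  L=10 even ✓  1≤5≤5 ✓
Π(2lᵢ+1) = 7×5×11 = 385
triangle coeff Δ(3,2,5) = 1/2310
Σ_t [0,0]: t=0:+1/144 = 1/144
(3j)²=10/231 [(3 2 5; 0 0 0)], sign=-1
Σ_t [0,0]: t=0:+1/720 = 1/720
(3j)²=8/165 [(3 2 5; 2 1 -3)], sign=+1
⇒ 4πI² = 80/99
I = (-1)√(80/99/(4π)) = -0.25358436

-0.253584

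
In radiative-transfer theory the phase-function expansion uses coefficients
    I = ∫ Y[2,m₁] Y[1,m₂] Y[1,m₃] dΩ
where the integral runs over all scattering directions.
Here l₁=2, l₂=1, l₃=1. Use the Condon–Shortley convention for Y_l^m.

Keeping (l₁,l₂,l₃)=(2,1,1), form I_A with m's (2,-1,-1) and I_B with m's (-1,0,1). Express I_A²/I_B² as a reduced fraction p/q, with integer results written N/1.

2/1

l's match ⇒ only the (l;m) 3-j factors differ between A and B.
A: triangle coeff Δ(2,1,1) = 1/30; Σ_t [0,0]: t=0:+1/4 = 1/4; (3j)²=1/5 [(2 1 1; 2 -1 -1)], sign=+1
B: triangle coeff Δ(2,1,1) = 1/30; Σ_t [1,1]: t=1:−1/2 = -1/2; (3j)²=1/10 [(2 1 1; -1 0 1)], sign=-1
I_A²/I_B² = (1/5)/(1/10) = 2/1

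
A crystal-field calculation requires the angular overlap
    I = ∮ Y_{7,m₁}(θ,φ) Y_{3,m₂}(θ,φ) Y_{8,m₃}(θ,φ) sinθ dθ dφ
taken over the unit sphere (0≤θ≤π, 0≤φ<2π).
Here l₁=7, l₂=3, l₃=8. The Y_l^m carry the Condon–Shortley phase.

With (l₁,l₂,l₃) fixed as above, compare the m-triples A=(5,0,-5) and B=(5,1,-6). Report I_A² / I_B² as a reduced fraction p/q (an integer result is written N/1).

l's match ⇒ only the (l;m) 3-j factors differ between A and B.
A: triangle coeff Δ(7,3,8) = 1/5290740; Σ_t [0,2]: t=0:+1/87091200 t=1:−1/159667200 t=2:+1/5748019200 = 31/5748019200; (3j)²=961/135660 [(7 3 8; 5 0 -5)], sign=-1
B: triangle coeff Δ(7,3,8) = 1/5290740; Σ_t [0,2]: t=0:+1/348364800 t=1:−1/239500800 t=2:+1/3832012800 = -1/958003200; (3j)²=8/4845 [(7 3 8; 5 1 -6)], sign=-1
I_A²/I_B² = (961/135660)/(8/4845) = 961/224

961/224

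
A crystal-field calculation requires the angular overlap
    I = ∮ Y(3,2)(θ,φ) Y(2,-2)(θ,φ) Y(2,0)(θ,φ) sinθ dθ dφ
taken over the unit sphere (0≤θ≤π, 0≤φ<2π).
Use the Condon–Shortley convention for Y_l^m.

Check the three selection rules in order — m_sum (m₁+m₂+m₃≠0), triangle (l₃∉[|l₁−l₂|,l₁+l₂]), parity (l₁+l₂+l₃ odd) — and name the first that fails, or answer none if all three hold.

azimuthal sum: 2 − 2 + 0 = 0  ✓
1 ≤ 2 ≤ 5 (triangle on l)  ✓
L = 3 + 2 + 2 = 7 (odd)  ✗

parity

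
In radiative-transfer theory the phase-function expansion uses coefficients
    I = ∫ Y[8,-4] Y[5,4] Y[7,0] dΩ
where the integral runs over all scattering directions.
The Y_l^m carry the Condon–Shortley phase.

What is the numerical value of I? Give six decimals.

Checks pass: Σm=0; 20 even; l₃=7∈[3,13].
(2·8+1)(2·5+1)(2·7+1) = 2805
Δ: 6! 10! 4! / 21! → 1/814773960
sum: t=1:−1/87091200 t=2:+1/4976640 t=3:−1/2073600 t=4:+1/4976640 t=5:−1/87091200 = -1/9676800
3j²(8 5 7; 0 0 0) = Δ·Π!·Σ² = 360/46189  (sign +1)
sum: t=5:−1/87091200 t=6:+1/74649600 = 1/522547200
3j²(8 5 7; -4 4 0) = Δ·Π!·Σ² = 2/4199  (sign -1)
combine: 4πI² = 2805·360/46189·2/4199 = 10800/1037153
take √, sign -1: I = -0.02878628

-0.028786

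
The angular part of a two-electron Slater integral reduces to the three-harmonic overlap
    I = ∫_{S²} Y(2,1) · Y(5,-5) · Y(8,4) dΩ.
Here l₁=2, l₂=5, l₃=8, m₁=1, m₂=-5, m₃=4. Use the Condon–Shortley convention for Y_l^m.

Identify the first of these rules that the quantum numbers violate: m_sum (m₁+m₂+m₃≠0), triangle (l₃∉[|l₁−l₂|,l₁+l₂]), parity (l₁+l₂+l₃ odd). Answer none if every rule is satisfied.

azimuthal sum: 1 − 5 + 4 = 0  ✓
3 ≤ 8 ≤ 7 (triangle on l)  ✗
L = 2 + 5 + 8 = 15 (odd)

triangle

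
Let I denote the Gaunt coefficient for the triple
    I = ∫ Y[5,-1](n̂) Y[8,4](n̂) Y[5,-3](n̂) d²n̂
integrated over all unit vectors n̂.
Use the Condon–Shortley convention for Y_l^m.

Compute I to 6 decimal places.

0.011139

m-sum 0 ✓  L=18 even ✓  3≤5≤13 ✓
Π(2lᵢ+1) = 11×17×11 = 2057
triangle coeff Δ(5,8,5) = 1/37413090
Σ_t [3,5]: t=3:−1/1036800 t=4:+1/331776 t=5:−1/1036800 = 1/921600
(3j)²=490/46189 [(5 8 5; 0 0 0)], sign=-1
Σ_t [4,6]: t=4:+1/46448640 t=5:−1/3628800 t=6:+1/4147200 = -1/77414400
(3j)²=3/41990 [(5 8 5; -1 4 -3)], sign=-1
⇒ 4πI² = 1617/1037153
I = (+1)√(1617/1037153/(4π)) = 0.01113855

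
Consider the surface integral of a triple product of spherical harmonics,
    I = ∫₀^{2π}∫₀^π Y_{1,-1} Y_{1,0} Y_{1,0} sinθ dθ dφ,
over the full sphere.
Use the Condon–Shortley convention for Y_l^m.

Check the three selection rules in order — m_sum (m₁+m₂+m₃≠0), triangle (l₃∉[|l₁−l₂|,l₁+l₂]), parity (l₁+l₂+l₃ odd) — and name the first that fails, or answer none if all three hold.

m₁+m₂+m₃ = -1 + 0 + 0 = -1  ✗
triangle: |1−1|=0 ≤ l₃=1 ≤ 1+1=2
parity: l₁+l₂+l₃ = 3 is odd

m_sum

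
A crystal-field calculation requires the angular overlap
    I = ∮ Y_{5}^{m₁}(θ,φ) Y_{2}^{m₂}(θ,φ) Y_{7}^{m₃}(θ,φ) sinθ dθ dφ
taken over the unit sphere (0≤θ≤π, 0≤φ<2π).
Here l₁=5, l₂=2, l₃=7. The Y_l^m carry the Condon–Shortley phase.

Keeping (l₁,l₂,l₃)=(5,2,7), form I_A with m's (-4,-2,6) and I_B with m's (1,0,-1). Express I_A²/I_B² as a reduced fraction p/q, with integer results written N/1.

l's match ⇒ only the (l;m) 3-j factors differ between A and B.
A: triangle coeff Δ(5,2,7) = 1/15015; Σ_t [0,0]: t=0:+1/8709120 = 1/8709120; (3j)²=1/21 [(5 2 7; -4 -2 6)], sign=-1
B: triangle coeff Δ(5,2,7) = 1/15015; Σ_t [0,0]: t=0:+1/69120 = 1/69120; (3j)²=4/143 [(5 2 7; 1 0 -1)], sign=+1
I_A²/I_B² = (1/21)/(4/143) = 143/84

143/84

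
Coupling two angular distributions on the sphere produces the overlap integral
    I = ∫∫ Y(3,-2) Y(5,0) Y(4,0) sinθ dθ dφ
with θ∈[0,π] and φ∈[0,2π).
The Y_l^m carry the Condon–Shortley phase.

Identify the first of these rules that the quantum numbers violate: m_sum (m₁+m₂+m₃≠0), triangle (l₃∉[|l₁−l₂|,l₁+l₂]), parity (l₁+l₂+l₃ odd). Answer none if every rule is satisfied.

m₁+m₂+m₃ = -2 + 0 + 0 = -2  ✗
triangle: |3−5|=2 ≤ l₃=4 ≤ 3+5=8
parity: l₁+l₂+l₃ = 12 is even

m_sum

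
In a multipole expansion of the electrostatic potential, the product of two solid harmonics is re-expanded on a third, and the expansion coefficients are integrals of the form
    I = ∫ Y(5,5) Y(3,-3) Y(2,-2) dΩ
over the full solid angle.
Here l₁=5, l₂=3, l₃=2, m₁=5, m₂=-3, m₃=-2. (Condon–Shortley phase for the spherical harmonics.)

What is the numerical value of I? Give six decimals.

-0.347235

Rules hold: Σm=0, L=10 even, 2≤2≤8.
N = 11·7·5 = 385
Δ = 6!·4!·0!/11! = 1/2310
Racah Σ t=3..3: t=3:−1/144 = -1/144
⇒ 3j(5 3 2; 0 0 0)² = 10/231, sgn -1
Racah Σ t=0..0: t=0:+1/17280 = 1/17280
⇒ 3j(5 3 2; 5 -3 -2)² = 1/11, sgn +1
4πI² = N·(3j₀)²·(3jₘ)² = 50/33
I = -1·√(1.51515/4π) = -0.34723469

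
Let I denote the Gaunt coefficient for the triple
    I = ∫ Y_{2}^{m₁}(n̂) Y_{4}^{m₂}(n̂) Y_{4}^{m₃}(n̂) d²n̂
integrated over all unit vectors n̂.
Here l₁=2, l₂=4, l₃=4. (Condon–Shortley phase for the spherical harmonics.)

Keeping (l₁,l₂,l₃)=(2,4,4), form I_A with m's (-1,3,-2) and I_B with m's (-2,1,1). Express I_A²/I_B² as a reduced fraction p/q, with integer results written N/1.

7/8

Same 2,4,4: normalisation and zero-m 3j drop out of the ratio.
A: Δ: 2! 2! 6! / 11! → 1/13860; sum: t=1:−1/1440 t=2:+1/240 = 1/288; 3j²(2 4 4; -1 3 -2) = Δ·Π!·Σ² = 5/132  (sign +1)
B: Δ: 2! 2! 6! / 11! → 1/13860; sum: t=2:+1/144 = 1/144; 3j²(2 4 4; -2 1 1) = Δ·Π!·Σ² = 10/231  (sign -1)
I_A²/I_B² = (5/132)/(10/231) = 7/8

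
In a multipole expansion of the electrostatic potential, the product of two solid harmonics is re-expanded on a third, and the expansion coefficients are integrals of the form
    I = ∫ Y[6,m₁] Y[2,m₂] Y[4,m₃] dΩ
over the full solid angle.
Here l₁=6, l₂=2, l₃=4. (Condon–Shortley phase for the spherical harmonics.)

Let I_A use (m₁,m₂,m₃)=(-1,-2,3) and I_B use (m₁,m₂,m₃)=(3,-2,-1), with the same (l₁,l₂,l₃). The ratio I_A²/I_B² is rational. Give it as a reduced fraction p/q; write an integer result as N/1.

Shared (l₁,l₂,l₃)=(6,2,4): N and (l;000)² cancel in I_A²/I_B².
A: Δ = 4!·8!·0!/13! = 1/6435; Racah Σ t=0..0: t=0:+1/120960 = 1/120960; ⇒ 3j(6 2 4; -1 -2 3)² = 1/1287, sgn -1
B: Δ = 4!·8!·0!/13! = 1/6435; Racah Σ t=0..0: t=0:+1/17280 = 1/17280; ⇒ 3j(6 2 4; 3 -2 -1)² = 14/715, sgn -1
I_A²/I_B² = (1/1287)/(14/715) = 5/126

5/126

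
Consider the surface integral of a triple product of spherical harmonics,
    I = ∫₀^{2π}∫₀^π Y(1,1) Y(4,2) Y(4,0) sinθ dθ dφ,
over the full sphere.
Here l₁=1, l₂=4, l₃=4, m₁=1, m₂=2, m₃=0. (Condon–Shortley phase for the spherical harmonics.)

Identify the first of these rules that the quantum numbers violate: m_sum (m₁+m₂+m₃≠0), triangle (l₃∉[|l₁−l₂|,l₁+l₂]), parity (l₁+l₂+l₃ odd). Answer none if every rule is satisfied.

m_sum

Σmᵢ = 3  ✗
l₃∈[|l₁−l₂|,l₁+l₂]=[3,5], have l₃=4
Σlᵢ = 9 ⇒ odd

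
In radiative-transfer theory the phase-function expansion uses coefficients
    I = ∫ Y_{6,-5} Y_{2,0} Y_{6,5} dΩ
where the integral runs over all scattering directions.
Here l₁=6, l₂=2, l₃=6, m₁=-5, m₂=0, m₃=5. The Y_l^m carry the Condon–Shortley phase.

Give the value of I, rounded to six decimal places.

m-sum 0 ✓  L=14 even ✓  4≤6≤8 ✓
Π(2lᵢ+1) = 13×5×13 = 845
triangle coeff Δ(6,2,6) = 1/90090
Σ_t [0,2]: t=0:+1/69120 t=1:−1/14400 t=2:+1/69120 = -7/172800
(3j)²=14/715 [(6 2 6; 0 0 0)], sign=-1
Σ_t [1,2]: t=1:−1/3628800 t=2:+1/1451520 = 1/2419200
(3j)²=11/910 [(6 2 6; -5 0 5)], sign=-1
⇒ 4πI² = 1/5
I = (+1)√(1/5/(4π)) = 0.12615663

0.126157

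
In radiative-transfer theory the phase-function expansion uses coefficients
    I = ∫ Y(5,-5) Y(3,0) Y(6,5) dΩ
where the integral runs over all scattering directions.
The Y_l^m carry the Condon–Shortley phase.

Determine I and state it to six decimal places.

0.207001

m-sum 0 ✓  L=14 even ✓  2≤6≤8 ✓
Π(2lᵢ+1) = 11×7×13 = 1001
triangle coeff Δ(5,3,6) = 1/675675
Σ_t [0,2]: t=0:+1/8640 t=1:−1/2304 t=2:+1/8640 = -7/34560
(3j)²=7/429 [(5 3 6; 0 0 0)], sign=-1
Σ_t [2,2]: t=2:+1/483840 = 1/483840
(3j)²=3/91 [(5 3 6; -5 0 5)], sign=-1
⇒ 4πI² = 7/13
I = (+1)√(7/13/(4π)) = 0.20700098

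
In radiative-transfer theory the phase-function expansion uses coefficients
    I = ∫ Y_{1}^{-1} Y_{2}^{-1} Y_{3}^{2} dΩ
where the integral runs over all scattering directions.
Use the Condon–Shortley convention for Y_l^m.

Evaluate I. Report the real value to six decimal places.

m-sum 0 ✓  L=6 even ✓  1≤3≤3 ✓
Π(2lᵢ+1) = 3×5×7 = 105
triangle coeff Δ(1,2,3) = 1/105
Σ_t [0,0]: t=0:+1/4 = 1/4
(3j)²=3/35 [(1 2 3; 0 0 0)], sign=-1
Σ_t [0,0]: t=0:+1/12 = 1/12
(3j)²=2/21 [(1 2 3; -1 -1 2)], sign=-1
⇒ 4πI² = 6/7
I = (+1)√(6/7/(4π)) = 0.26116903

0.261169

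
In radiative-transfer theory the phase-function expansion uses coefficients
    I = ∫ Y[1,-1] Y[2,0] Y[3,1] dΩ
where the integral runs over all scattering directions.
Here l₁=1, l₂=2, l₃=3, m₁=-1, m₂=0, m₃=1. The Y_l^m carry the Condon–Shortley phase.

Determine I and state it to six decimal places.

-0.202301

Checks pass: Σm=0; 6 even; l₃=3∈[1,3].
(2·1+1)(2·2+1)(2·3+1) = 105
Δ: 0! 2! 4! / 7! → 1/105
sum: t=0:+1/4 = 1/4
3j²(1 2 3; 0 0 0) = Δ·Π!·Σ² = 3/35  (sign -1)
sum: t=0:+1/8 = 1/8
3j²(1 2 3; -1 0 1) = Δ·Π!·Σ² = 2/35  (sign +1)
combine: 4πI² = 105·3/35·2/35 = 18/35
take √, sign -1: I = -0.20230066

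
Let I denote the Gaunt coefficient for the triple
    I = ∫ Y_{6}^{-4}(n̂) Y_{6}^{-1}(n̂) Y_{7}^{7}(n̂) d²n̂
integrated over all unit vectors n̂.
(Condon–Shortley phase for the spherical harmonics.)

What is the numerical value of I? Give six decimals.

m-sum = -4 − 1 + 7 = 2 ≠ 0 ⇒ I = 0

0.000000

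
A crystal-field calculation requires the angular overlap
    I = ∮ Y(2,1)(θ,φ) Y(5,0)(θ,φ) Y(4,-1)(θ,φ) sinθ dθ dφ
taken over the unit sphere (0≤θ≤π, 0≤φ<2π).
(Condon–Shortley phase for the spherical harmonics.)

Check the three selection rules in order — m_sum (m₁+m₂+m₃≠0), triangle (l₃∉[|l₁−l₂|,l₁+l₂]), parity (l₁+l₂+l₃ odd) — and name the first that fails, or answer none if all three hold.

Σmᵢ = 0  ✓
l₃∈[|l₁−l₂|,l₁+l₂]=[3,7], have l₃=4  ✓
Σlᵢ = 11 ⇒ odd  ✗

parity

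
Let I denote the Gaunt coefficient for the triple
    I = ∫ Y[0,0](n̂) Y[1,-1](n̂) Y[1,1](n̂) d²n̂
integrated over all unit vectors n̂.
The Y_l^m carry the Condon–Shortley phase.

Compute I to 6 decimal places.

-0.282095

Checks pass: Σm=0; 2 even; l₃=1∈[1,1].
(2·0+1)(2·1+1)(2·1+1) = 9
Δ: 0! 0! 2! / 3! → 1/3
sum: t=0:+1/1 = 1/1
3j²(0 1 1; 0 0 0) = Δ·Π!·Σ² = 1/3  (sign -1)
sum: t=0:+1/2 = 1/2
3j²(0 1 1; 0 -1 1) = Δ·Π!·Σ² = 1/3  (sign +1)
combine: 4πI² = 9·1/3·1/3 = 1/1
take √, sign -1: I = -0.28209479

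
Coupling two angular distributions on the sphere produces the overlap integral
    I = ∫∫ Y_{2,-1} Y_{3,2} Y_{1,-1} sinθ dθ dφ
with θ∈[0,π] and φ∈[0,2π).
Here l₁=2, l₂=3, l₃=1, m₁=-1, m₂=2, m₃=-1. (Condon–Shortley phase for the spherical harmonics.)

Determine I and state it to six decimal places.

0.261169

Checks pass: Σm=0; 6 even; l₃=1∈[1,5].
(2·2+1)(2·3+1)(2·1+1) = 105
Δ: 4! 0! 2! / 7! → 1/105
sum: t=2:+1/4 = 1/4
3j²(2 3 1; 0 0 0) = Δ·Π!·Σ² = 3/35  (sign -1)
sum: t=3:−1/12 = -1/12
3j²(2 3 1; -1 2 -1) = Δ·Π!·Σ² = 2/21  (sign -1)
combine: 4πI² = 105·3/35·2/21 = 6/7
take √, sign +1: I = 0.26116903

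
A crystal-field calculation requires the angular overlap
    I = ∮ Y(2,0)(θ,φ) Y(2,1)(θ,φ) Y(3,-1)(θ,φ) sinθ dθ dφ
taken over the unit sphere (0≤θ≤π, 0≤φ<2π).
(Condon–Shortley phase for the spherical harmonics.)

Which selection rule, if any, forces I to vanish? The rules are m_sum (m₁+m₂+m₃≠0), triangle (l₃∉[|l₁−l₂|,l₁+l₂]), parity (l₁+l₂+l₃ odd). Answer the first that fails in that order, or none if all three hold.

parity

m₁+m₂+m₃ = 0 + 1 − 1 = 0  ✓
triangle: |2−2|=0 ≤ l₃=3 ≤ 2+2=4  ✓
parity: l₁+l₂+l₃ = 7 is odd  ✗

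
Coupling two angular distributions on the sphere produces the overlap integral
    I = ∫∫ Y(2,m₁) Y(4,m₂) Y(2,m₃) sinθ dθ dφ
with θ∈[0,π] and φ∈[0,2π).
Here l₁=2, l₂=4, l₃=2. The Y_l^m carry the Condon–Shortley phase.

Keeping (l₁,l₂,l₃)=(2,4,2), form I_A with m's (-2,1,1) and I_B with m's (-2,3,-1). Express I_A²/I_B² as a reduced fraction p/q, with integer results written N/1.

1/7

Same 2,4,2: normalisation and zero-m 3j drop out of the ratio.
A: Δ: 4! 0! 4! / 9! → 1/630; sum: t=4:+1/144 = 1/144; 3j²(2 4 2; -2 1 1) = Δ·Π!·Σ² = 1/126  (sign -1)
B: Δ: 4! 0! 4! / 9! → 1/630; sum: t=4:+1/144 = 1/144; 3j²(2 4 2; -2 3 -1) = Δ·Π!·Σ² = 1/18  (sign -1)
I_A²/I_B² = (1/126)/(1/18) = 1/7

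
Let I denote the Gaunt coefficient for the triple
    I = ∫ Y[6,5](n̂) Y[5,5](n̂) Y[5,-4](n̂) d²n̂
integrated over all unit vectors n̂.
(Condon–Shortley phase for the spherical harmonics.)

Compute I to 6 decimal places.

0.000000

5 + 5 − 4 = 6 ≠ 0: azimuthal integral kills it; I = 0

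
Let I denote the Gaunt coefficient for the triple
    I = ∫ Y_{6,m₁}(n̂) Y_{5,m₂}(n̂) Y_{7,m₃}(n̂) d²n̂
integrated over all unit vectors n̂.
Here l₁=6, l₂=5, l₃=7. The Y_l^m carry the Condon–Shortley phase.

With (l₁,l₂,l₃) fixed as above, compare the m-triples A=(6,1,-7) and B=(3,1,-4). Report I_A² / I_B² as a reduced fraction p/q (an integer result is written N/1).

5005/36

Shared (l₁,l₂,l₃)=(6,5,7): N and (l;000)² cancel in I_A²/I_B².
A: Δ = 4!·8!·6!/19! = 1/174594420; Racah Σ t=0..0: t=0:+1/696729600 = 1/696729600; ⇒ 3j(6 5 7; 6 1 -7)² = 11/1292, sgn +1
B: Δ = 4!·8!·6!/19! = 1/174594420; Racah Σ t=0..3: t=0:+1/12441600 t=1:−1/1036800 t=2:+1/967680 t=3:−1/8709120 = 1/29030400; ⇒ 3j(6 5 7; 3 1 -4)² = 9/146965, sgn -1
I_A²/I_B² = (11/1292)/(9/146965) = 5005/36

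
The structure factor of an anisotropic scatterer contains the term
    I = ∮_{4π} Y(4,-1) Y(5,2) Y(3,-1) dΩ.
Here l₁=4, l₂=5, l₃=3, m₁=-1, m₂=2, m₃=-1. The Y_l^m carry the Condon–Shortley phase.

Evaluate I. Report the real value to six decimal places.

m-sum 0 ✓  L=12 even ✓  1≤3≤9 ✓
Π(2lᵢ+1) = 9×11×7 = 693
triangle coeff Δ(4,5,3) = 1/180180
Σ_t [2,4]: t=2:+1/576 t=3:−1/144 t=4:+1/576 = -1/288
(3j)²=20/1001 [(4 5 3; 0 0 0)], sign=+1
Σ_t [3,5]: t=3:−1/1728 t=4:+1/288 t=5:−1/960 = 1/540
(3j)²=128/6435 [(4 5 3; -1 2 -1)], sign=+1
⇒ 4πI² = 512/1859
I = (+1)√(512/1859/(4π)) = 0.14804384

0.148044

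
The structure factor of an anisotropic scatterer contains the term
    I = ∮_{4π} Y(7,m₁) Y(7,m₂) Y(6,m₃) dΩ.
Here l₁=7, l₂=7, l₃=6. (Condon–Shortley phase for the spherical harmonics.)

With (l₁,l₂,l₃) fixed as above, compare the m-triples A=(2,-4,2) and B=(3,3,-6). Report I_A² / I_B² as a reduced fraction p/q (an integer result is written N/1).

l's match ⇒ only the (l;m) 3-j factors differ between A and B.
A: triangle coeff Δ(7,7,6) = 1/2444321880; Σ_t [0,3]: t=0:+1/174182400 t=1:−1/11612160 t=2:+1/6220800 t=3:−1/24883200 = 1/24883200; (3j)²=28/4199 [(7 7 6; 2 -4 2)], sign=+1
B: triangle coeff Δ(7,7,6) = 1/2444321880; Σ_t [4,4]: t=4:+1/298598400 = 1/298598400; (3j)²=70/4199 [(7 7 6; 3 3 -6)], sign=+1
I_A²/I_B² = (28/4199)/(70/4199) = 2/5

2/5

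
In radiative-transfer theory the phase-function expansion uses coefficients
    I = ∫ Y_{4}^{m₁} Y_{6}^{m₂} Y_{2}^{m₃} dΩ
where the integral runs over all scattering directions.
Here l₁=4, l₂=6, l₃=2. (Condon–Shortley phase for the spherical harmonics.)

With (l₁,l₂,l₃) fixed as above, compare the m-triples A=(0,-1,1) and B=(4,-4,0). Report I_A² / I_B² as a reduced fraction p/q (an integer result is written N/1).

l's match ⇒ only the (l;m) 3-j factors differ between A and B.
A: triangle coeff Δ(4,6,2) = 1/6435; Σ_t [4,4]: t=4:+1/3456 = 1/3456; (3j)²=35/1287 [(4 6 2; 0 -1 1)], sign=-1
B: triangle coeff Δ(4,6,2) = 1/6435; Σ_t [0,0]: t=0:+1/161280 = 1/161280; (3j)²=1/143 [(4 6 2; 4 -4 0)], sign=+1
I_A²/I_B² = (35/1287)/(1/143) = 35/9

35/9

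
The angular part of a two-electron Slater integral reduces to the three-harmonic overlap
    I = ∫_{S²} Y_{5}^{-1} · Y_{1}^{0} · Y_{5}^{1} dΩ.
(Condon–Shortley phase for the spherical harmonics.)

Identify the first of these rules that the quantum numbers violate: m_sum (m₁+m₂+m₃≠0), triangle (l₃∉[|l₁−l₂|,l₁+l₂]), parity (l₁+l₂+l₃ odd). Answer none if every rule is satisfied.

azimuthal sum: -1 + 0 + 1 = 0  ✓
4 ≤ 5 ≤ 6 (triangle on l)  ✓
L = 5 + 1 + 5 = 11 (odd)  ✗

parity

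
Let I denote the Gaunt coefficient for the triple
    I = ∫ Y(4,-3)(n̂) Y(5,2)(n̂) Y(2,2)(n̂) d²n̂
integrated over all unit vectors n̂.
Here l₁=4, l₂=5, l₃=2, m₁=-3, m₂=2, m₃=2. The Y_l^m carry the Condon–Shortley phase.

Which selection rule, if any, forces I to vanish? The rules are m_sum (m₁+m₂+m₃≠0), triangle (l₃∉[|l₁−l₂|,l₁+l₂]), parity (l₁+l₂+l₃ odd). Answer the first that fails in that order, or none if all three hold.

m_sum

Σmᵢ = 1  ✗
l₃∈[|l₁−l₂|,l₁+l₂]=[1,9], have l₃=2
Σlᵢ = 11 ⇒ odd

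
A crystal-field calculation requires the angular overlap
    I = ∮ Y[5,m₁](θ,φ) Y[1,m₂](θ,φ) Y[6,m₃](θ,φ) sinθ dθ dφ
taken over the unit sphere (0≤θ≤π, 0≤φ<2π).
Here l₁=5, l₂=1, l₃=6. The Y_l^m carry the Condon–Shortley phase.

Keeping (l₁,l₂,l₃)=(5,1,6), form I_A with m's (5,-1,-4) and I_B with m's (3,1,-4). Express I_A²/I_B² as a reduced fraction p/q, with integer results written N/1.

1/45

Shared (l₁,l₂,l₃)=(5,1,6): N and (l;000)² cancel in I_A²/I_B².
A: Δ = 0!·10!·2!/13! = 1/858; Racah Σ t=0..0: t=0:+1/7257600 = 1/7257600; ⇒ 3j(5 1 6; 5 -1 -4)² = 1/858, sgn +1
B: Δ = 0!·10!·2!/13! = 1/858; Racah Σ t=0..0: t=0:+1/161280 = 1/161280; ⇒ 3j(5 1 6; 3 1 -4)² = 15/286, sgn +1
I_A²/I_B² = (1/858)/(15/286) = 1/45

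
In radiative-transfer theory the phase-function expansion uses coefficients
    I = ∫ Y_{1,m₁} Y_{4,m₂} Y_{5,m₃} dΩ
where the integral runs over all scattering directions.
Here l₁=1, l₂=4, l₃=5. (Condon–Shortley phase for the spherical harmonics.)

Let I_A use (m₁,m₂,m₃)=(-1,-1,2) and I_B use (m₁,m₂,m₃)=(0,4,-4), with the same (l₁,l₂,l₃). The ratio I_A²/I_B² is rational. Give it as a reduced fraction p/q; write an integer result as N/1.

Same 1,4,5: normalisation and zero-m 3j drop out of the ratio.
A: Δ: 0! 2! 8! / 11! → 1/495; sum: t=0:+1/1440 = 1/1440; 3j²(1 4 5; -1 -1 2) = Δ·Π!·Σ² = 7/165  (sign -1)
B: Δ: 0! 2! 8! / 11! → 1/495; sum: t=0:+1/40320 = 1/40320; 3j²(1 4 5; 0 4 -4) = Δ·Π!·Σ² = 1/55  (sign -1)
I_A²/I_B² = (7/165)/(1/55) = 7/3

7/3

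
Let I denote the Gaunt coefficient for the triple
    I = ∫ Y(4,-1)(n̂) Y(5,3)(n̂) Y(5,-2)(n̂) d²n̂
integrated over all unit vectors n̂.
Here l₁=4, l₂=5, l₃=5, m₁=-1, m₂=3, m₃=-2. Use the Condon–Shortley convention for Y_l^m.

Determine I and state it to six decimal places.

-0.118854

Checks pass: Σm=0; 14 even; l₃=5∈[1,9].
(2·4+1)(2·5+1)(2·5+1) = 1089
Δ: 4! 4! 6! / 15! → 1/3153150
sum: t=0:+1/69120 t=1:−1/1728 t=2:+1/576 t=3:−1/1728 t=4:+1/69120 = 7/11520
3j²(4 5 5; 0 0 0) = Δ·Π!·Σ² = 2/143  (sign -1)
sum: t=2:+1/17280 t=3:−1/2880 t=4:+1/6912 = -1/6912
3j²(4 5 5; -1 3 -2) = Δ·Π!·Σ² = 5/429  (sign +1)
combine: 4πI² = 1089·2/143·5/429 = 30/169
take √, sign -1: I = -0.11885360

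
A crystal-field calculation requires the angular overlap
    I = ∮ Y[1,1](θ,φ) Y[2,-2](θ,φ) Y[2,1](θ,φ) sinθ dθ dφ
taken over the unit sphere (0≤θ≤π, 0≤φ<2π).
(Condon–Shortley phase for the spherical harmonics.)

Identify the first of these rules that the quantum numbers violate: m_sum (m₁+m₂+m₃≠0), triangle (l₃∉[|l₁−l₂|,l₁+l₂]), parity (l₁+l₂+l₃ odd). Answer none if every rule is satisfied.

azimuthal sum: 1 − 2 + 1 = 0  ✓
1 ≤ 2 ≤ 3 (triangle on l)  ✓
L = 1 + 2 + 2 = 5 (odd)  ✗

parity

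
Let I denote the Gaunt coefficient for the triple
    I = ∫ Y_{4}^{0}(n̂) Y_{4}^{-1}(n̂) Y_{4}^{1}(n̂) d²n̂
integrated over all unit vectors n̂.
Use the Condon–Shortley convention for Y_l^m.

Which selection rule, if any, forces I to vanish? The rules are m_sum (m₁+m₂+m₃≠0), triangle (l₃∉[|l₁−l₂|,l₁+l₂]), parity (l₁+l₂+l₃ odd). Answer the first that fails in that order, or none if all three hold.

none

m₁+m₂+m₃ = 0 − 1 + 1 = 0  ✓
triangle: |4−4|=0 ≤ l₃=4 ≤ 4+4=8  ✓
parity: l₁+l₂+l₃ = 12 is even  ✓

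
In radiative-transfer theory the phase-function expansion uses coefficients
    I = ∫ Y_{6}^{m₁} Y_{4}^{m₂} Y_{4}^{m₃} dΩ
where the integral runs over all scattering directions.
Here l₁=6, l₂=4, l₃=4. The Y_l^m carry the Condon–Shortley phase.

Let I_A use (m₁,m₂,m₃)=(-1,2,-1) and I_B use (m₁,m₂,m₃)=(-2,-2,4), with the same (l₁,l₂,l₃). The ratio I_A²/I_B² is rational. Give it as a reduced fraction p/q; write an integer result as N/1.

l's match ⇒ only the (l;m) 3-j factors differ between A and B.
A: triangle coeff Δ(6,4,4) = 1/1261260; Σ_t [4,6]: t=4:+1/3456 t=5:−1/5760 t=6:+1/172800 = 7/57600; (3j)²=21/2860 [(6 4 4; -1 2 -1)], sign=-1
B: triangle coeff Δ(6,4,4) = 1/1261260; Σ_t [2,2]: t=2:+1/69120 = 1/69120; (3j)²=4/429 [(6 4 4; -2 -2 4)], sign=+1
I_A²/I_B² = (21/2860)/(4/429) = 63/80

63/80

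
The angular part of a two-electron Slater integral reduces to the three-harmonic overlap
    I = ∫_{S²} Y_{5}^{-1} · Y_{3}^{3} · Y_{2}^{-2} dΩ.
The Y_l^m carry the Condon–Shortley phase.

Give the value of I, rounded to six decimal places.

-0.023961

Rules hold: Σm=0, L=10 even, 2≤2≤8.
N = 11·7·5 = 385
Δ = 6!·4!·0!/11! = 1/2310
Racah Σ t=3..3: t=3:−1/144 = -1/144
⇒ 3j(5 3 2; 0 0 0)² = 10/231, sgn -1
Racah Σ t=6..6: t=6:+1/17280 = 1/17280
⇒ 3j(5 3 2; -1 3 -2)² = 1/2310, sgn +1
4πI² = N·(3j₀)²·(3jₘ)² = 5/693
I = -1·√(0.00721501/4π) = -0.02396147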